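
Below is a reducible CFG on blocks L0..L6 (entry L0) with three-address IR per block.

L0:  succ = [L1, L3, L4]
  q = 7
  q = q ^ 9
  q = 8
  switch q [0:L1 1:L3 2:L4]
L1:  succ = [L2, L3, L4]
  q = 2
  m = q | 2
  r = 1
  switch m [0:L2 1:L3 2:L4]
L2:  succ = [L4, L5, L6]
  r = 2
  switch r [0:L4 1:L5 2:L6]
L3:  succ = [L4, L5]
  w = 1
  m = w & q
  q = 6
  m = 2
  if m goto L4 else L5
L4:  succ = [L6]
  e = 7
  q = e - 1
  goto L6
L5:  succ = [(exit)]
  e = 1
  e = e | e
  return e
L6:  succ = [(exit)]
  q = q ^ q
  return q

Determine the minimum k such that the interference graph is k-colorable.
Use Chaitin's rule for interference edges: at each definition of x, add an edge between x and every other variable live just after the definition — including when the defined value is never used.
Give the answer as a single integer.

def/use:
  L0: {q} / ∅
  L1: {m,q,r} / ∅
  L2: {r} / ∅
  L3: {m,q,w} / {q}
  L4: {e,q} / ∅
  L5: {e} / ∅
  L6: {q} / {q}

Liveness:
  L0: in=∅ out={q}
  L1: in=∅ out={q}
  L2: in={q} out={q}
  L3: in={q} out=∅
  L4: in=∅ out={q}
  L5: in=∅ out=∅
  L6: in={q} out=∅

Conflict graph:
  e↔∅
  m↔{q,r}
  q↔{m,r,w}
  r↔{m,q}
  w↔{q}

Colouring:
  clique {m,q,r} ⇒ need ≥ 3
  assign e→R0 m→R1 q→R0 r→R2 w→R1 — no edge inside a register ⇒ χ ≤ 3
  χ = 3

Answer: 3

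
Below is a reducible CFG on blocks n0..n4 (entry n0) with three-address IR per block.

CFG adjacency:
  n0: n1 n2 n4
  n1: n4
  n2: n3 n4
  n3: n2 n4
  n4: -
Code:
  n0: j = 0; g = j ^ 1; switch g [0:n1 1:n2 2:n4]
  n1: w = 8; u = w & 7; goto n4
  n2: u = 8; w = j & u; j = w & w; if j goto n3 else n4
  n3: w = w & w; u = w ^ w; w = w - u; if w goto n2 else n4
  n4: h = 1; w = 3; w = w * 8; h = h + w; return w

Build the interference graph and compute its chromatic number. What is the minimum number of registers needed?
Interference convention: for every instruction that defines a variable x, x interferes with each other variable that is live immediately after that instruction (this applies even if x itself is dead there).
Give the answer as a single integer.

Answer: 3

Derivation:
Block summaries:
  n0: def={g,j} ue=∅
  n1: def={u,w} ue=∅
  n2: def={j,u,w} ue={j}
  n3: def={u,w} ue={w}
  n4: def={h,w} ue=∅

Backward fixpoint:
  n0 li=∅ lo={j}
  n1 li=∅ lo=∅
  n2 li={j} lo={j,w}
  n3 li={j,w} lo={j}
  n4 li=∅ lo=∅

Interfere edges:
  g — {j}
  h — {w}
  j — {g,u,w}
  u — {j,w}
  w — {h,j,u}

Colouring:
  clique {j,u,w} ⇒ need ≥ 3
  3-colouring: c0={h,j}  c1={g,w}  c2={u}
  χ = 3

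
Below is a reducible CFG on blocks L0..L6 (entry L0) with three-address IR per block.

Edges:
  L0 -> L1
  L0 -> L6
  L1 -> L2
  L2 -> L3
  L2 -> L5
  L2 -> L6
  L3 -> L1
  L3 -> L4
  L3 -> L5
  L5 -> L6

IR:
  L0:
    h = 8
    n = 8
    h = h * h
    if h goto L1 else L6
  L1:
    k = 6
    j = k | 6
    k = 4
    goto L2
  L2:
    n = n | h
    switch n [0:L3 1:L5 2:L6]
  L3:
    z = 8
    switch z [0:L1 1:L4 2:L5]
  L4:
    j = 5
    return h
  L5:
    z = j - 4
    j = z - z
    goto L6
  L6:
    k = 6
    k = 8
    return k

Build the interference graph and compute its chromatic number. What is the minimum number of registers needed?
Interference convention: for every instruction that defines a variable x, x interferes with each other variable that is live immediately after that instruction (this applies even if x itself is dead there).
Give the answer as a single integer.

def/use:
  L0 def {h,n} use ∅
  L1 def {j,k} use ∅
  L2 def {n} use {h,n}
  L3 def {z} use ∅
  L4 def {j} use {h}
  L5 def {j,z} use {j}
  L6 def {k} use ∅

Backward fixpoint:
  live L0: ∅→{h,n}
  live L1: {h,n}→{h,j,n}
  live L2: {h,j,n}→{h,j,n}
  live L3: {h,j,n}→{h,j,n}
  live L4: {h}→∅
  live L5: {j}→∅
  live L6: ∅→∅

Interference:
  h↔{j,k,n,z}
  j↔{h,k,n,z}
  k↔{h,j,n}
  n↔{h,j,k,z}
  z↔{h,j,n}

Registers:
  clique {h,j,k,n} ⇒ need ≥ 4
  4-colouring: r0={h}  r1={j}  r2={n}  r3={k,z}
  χ = 4

Answer: 4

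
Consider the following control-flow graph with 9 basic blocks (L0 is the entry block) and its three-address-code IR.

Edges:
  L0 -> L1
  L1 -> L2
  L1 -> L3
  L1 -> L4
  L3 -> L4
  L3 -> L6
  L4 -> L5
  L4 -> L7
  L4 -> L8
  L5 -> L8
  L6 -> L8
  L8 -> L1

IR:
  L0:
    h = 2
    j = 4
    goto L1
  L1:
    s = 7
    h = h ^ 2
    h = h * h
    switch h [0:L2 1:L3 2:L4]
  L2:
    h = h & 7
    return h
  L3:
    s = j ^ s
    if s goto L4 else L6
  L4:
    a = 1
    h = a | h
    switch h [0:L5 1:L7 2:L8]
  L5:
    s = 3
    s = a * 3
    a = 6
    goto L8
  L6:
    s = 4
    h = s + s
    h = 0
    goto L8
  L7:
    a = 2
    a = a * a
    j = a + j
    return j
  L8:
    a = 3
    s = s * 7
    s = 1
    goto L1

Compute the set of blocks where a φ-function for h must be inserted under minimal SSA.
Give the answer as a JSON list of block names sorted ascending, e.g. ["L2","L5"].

Answer: ["L1", "L8"]

Derivation:
idom tree: L1←L0 L2←L1 L3←L1 L4←L1 L5←L4 L6←L3 L7←L4 L8←L1
Dom at joins:
  L1: preds {L0,L8}: {L0} ∩ {L0,L1,L8} = {L0}; idom=L0
  L4: preds {L1,L3}: {L0,L1} ∩ {L0,L1,L3} = {L0,L1}; idom=L1
  L8: preds {L4,L5,L6}: {L0,L1,L4} ∩ {L0,L1,L4,L5} ∩ {L0,L1,L3,L6} = {L0,L1}; idom=L1

DF walk-up:
  L1←L0: walk · to L0
  L1←L8: walk L8→L1 to L0
  L4←L1: walk · to L1
  L4←L3: walk L3 to L1
  L8←L4: walk L4 to L1
  L8←L5: walk L5→L4 to L1
  L8←L6: walk L6→L3 to L1
  L0: DF=∅
  L1: DF={L1}
  L2: DF=∅
  L3: DF={L4,L8}
  L4: DF={L8}
  L5: DF={L8}
  L6: DF={L8}
  L7: DF=∅
  L8: DF={L1}

φ for h: defs {L0,L1,L2,L4,L6}
  DF⁺ = {L1,L8}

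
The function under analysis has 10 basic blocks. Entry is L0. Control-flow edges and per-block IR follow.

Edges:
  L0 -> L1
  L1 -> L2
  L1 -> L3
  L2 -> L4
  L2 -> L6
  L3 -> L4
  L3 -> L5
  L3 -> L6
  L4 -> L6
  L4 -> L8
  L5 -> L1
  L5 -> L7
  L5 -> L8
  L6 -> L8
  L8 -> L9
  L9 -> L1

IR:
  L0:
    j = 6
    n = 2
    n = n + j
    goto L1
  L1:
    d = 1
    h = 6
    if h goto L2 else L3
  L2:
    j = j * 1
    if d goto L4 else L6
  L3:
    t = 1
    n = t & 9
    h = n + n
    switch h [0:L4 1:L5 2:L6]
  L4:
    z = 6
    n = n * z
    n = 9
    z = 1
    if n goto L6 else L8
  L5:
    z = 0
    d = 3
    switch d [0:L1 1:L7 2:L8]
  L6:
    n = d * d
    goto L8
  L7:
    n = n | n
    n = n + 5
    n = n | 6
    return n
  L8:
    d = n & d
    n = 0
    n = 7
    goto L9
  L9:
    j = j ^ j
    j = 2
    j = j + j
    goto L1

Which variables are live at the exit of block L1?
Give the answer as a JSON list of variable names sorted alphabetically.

Answer: ["d", "j", "n"]

Working:
def/use:
  L0: {j,n} / ∅
  L1: {d,h} / ∅
  L2: {j} / {d,j}
  L3: {h,n,t} / ∅
  L4: {n,z} / {n}
  L5: {d,z} / ∅
  L6: {n} / {d}
  L7: {n} / {n}
  L8: {d,n} / {d,n}
  L9: {j} / {j}

Live sets:
  L0 li=∅ lo={j,n}
  L1 li={j,n} lo={d,j,n}
  L2 li={d,j,n} lo={d,j,n}
  L3 li={d,j} lo={d,j,n}
  L4 li={d,j,n} lo={d,j,n}
  L5 li={j,n} lo={d,j,n}
  L6 li={d,j} lo={d,j,n}
  L7 li={n} lo=∅
  L8 li={d,j,n} lo={j,n}
  L9 li={j,n} lo={j,n}

live-out(L1) = ["d", "j", "n"]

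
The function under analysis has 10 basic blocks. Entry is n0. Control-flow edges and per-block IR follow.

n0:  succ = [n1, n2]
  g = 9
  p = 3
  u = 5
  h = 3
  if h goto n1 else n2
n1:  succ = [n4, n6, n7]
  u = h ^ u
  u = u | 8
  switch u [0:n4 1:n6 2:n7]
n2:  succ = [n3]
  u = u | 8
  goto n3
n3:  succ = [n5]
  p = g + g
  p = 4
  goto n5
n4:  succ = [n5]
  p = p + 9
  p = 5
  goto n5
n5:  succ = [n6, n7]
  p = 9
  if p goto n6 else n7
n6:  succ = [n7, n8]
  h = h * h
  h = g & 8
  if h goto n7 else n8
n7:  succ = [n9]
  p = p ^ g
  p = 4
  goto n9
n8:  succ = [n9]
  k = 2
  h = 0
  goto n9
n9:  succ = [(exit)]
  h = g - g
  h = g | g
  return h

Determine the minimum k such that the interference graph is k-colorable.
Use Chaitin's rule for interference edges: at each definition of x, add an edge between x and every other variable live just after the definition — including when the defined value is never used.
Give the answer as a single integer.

Answer: 4

Derivation:
def/use:
  n0: {g,h,p,u} / ∅
  n1: {u} / {h,u}
  n2: {u} / {u}
  n3: {p} / {g}
  n4: {p} / {p}
  n5: {p} / ∅
  n6: {h} / {g,h}
  n7: {p} / {g,p}
  n8: {h,k} / ∅
  n9: {h} / {g}

Backward fixpoint:
  n0 li=∅ lo={g,h,p,u}
  n1 li={g,h,p,u} lo={g,h,p}
  n2 li={g,h,u} lo={g,h}
  n3 li={g,h} lo={g,h}
  n4 li={g,h,p} lo={g,h}
  n5 li={g,h} lo={g,h,p}
  n6 li={g,h,p} lo={g,p}
  n7 li={g,p} lo={g}
  n8 li={g} lo={g}
  n9 li={g} lo=∅

Conflict graph:
  g — {h,k,p,u}
  h — {g,p,u}
  k — {g}
  p — {g,h,u}
  u — {g,h,p}

Registers:
  clique {g,h,p,u} ⇒ need ≥ 4
  4-colouring: c0={g}  c1={h,k}  c2={p}  c3={u}
  χ = 4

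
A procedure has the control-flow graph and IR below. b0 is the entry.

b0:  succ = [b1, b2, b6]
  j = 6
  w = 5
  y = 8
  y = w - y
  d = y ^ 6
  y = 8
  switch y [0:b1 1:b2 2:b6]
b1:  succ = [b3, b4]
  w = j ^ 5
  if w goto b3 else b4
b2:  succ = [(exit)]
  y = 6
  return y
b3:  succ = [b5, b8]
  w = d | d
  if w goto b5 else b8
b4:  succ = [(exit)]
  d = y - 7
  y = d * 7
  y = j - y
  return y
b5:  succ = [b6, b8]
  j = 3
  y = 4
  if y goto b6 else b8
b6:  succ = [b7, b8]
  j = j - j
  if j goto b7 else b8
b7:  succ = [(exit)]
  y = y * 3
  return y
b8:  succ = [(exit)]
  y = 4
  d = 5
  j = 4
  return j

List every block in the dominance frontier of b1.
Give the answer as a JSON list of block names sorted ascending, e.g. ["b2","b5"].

idom tree: b1←b0 b2←b0 b3←b1 b4←b1 b5←b3 b6←b0 b7←b6 b8←b0
Dom at joins:
  b6: preds {b0,b5}: {b0} ∩ {b0,b1,b3,b5} = {b0}; idom=b0
  b8: preds {b3,b5,b6}: {b0,b1,b3} ∩ {b0,b1,b3,b5} ∩ {b0,b6} = {b0}; idom=b0

DF derivation:
  b6←b0: walk · to b0
  b6←b5: walk b5→b3→b1 to b0
  b8←b3: walk b3→b1 to b0
  b8←b5: walk b5→b3→b1 to b0
  b8←b6: walk b6 to b0
  b0: DF=∅
  b1: DF={b6,b8}
  b2: DF=∅
  b3: DF={b6,b8}
  b4: DF=∅
  b5: DF={b6,b8}
  b6: DF={b8}
  b7: DF=∅
  b8: DF=∅

DF(b1) = ["b6", "b8"]

Answer: ["b6", "b8"]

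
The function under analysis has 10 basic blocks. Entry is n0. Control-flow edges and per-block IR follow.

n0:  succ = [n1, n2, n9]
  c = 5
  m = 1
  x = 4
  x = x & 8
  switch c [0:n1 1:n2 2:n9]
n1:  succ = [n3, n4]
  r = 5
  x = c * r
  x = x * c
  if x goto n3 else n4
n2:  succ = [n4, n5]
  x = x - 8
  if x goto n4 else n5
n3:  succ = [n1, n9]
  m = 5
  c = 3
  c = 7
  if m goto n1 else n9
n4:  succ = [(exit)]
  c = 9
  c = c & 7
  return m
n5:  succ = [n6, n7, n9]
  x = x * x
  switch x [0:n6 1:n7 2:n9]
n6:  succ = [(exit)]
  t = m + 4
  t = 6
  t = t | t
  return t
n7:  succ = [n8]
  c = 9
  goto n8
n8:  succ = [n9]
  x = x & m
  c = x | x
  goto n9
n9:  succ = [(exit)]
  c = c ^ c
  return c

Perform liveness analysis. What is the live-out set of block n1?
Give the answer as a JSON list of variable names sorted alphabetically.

Answer: ["m"]

Working:
Per-block:
  n0 def {c,m,x} use ∅
  n1 def {r,x} use {c}
  n2 def {x} use {x}
  n3 def {c,m} use ∅
  n4 def {c} use {m}
  n5 def {x} use {x}
  n6 def {t} use {m}
  n7 def {c} use ∅
  n8 def {c,x} use {m,x}
  n9 def {c} use {c}

Live sets:
  n0: in=∅ out={c,m,x}
  n1: in={c,m} out={m}
  n2: in={c,m,x} out={c,m,x}
  n3: in=∅ out={c,m}
  n4: in={m} out=∅
  n5: in={c,m,x} out={c,m,x}
  n6: in={m} out=∅
  n7: in={m,x} out={m,x}
  n8: in={m,x} out={c}
  n9: in={c} out=∅

live-out(n1) = ["m"]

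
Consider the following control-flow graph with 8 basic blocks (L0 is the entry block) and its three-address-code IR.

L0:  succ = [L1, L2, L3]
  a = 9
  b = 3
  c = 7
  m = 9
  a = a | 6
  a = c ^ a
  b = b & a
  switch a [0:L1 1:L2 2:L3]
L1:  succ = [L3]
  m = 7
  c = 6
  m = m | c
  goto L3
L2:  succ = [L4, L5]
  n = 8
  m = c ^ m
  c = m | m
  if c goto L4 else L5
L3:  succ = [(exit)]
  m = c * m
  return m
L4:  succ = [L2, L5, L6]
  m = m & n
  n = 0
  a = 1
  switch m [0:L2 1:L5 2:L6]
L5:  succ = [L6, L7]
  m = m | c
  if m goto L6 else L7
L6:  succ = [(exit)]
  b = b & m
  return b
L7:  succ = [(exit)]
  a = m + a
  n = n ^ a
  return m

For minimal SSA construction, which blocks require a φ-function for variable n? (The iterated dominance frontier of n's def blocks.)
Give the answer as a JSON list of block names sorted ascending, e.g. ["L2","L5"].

idom tree: L1←L0 L2←L0 L3←L0 L4←L2 L5←L2 L6←L2 L7←L5
Dom at joins:
  L2: preds {L0,L4}: {L0} ∩ {L0,L2,L4} = {L0}; idom=L0
  L3: preds {L0,L1}: {L0} ∩ {L0,L1} = {L0}; idom=L0
  L5: preds {L2,L4}: {L0,L2} ∩ {L0,L2,L4} = {L0,L2}; idom=L2
  L6: preds {L4,L5}: {L0,L2,L4} ∩ {L0,L2,L5} = {L0,L2}; idom=L2

DF walk-up:
  join L2 pred L0: · stop@L0
  join L2 pred L4: L4→L2 stop@L0
  join L3 pred L0: · stop@L0
  join L3 pred L1: L1 stop@L0
  join L5 pred L2: · stop@L2
  join L5 pred L4: L4 stop@L2
  join L6 pred L4: L4 stop@L2
  join L6 pred L5: L5 stop@L2
  L0 → ∅
  L1 → {L3}
  L2 → {L2}
  L3 → ∅
  L4 → {L2,L5,L6}
  L5 → {L6}
  L6 → ∅
  L7 → ∅

φ for n: defs {L2,L4,L7}
  DF⁺ = {L2,L5,L6}

Answer: ["L2", "L5", "L6"]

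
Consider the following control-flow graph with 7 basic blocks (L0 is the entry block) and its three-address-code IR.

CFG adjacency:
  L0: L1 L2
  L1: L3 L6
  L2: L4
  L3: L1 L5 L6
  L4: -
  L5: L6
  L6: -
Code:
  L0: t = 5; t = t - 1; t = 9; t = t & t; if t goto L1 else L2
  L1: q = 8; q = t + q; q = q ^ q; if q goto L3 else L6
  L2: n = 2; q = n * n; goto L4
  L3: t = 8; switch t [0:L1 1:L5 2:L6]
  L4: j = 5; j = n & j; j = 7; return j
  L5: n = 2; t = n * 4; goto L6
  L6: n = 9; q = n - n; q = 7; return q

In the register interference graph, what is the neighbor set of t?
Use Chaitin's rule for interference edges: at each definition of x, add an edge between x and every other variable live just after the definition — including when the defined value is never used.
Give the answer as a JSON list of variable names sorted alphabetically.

Block summaries:
  L0 def {t} use ∅
  L1 def {q} use {t}
  L2 def {n,q} use ∅
  L3 def {t} use ∅
  L4 def {j} use {n}
  L5 def {n,t} use ∅
  L6 def {n,q} use ∅

Live sets:
  L0 li=∅ lo={t}
  L1 li={t} lo=∅
  L2 li=∅ lo={n}
  L3 li=∅ lo={t}
  L4 li={n} lo=∅
  L5 li=∅ lo=∅
  L6 li=∅ lo=∅

Interference:
  j: {n}
  n: {j,q}
  q: {n,t}
  t: {q}

N(t) = ["q"]

Answer: ["q"]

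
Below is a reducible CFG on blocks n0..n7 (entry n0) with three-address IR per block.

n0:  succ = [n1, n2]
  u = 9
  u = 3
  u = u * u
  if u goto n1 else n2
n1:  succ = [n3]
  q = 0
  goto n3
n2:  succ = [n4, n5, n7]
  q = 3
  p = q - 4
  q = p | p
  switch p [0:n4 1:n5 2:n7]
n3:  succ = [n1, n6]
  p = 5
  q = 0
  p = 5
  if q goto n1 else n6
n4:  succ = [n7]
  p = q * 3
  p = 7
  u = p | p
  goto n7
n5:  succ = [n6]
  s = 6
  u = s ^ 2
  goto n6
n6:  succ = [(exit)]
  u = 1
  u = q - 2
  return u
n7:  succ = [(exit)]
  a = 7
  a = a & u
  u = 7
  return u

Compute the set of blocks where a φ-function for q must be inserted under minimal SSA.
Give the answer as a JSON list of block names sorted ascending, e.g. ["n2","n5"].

Answer: ["n1", "n6"]

Derivation:
idom tree: n1←n0 n2←n0 n3←n1 n4←n2 n5←n2 n6←n0 n7←n2
Dom at joins:
  n1: preds {n0,n3}: {n0} ∩ {n0,n1,n3} = {n0}; idom=n0
  n6: preds {n3,n5}: {n0,n1,n3} ∩ {n0,n2,n5} = {n0}; idom=n0
  n7: preds {n2,n4}: {n0,n2} ∩ {n0,n2,n4} = {n0,n2}; idom=n2

DF derivation:
  join n1 pred n0: · stop@n0
  join n1 pred n3: n3→n1 stop@n0
  join n6 pred n3: n3→n1 stop@n0
  join n6 pred n5: n5→n2 stop@n0
  join n7 pred n2: · stop@n2
  join n7 pred n4: n4 stop@n2
  n0: DF=∅
  n1: DF={n1,n6}
  n2: DF={n6}
  n3: DF={n1,n6}
  n4: DF={n7}
  n5: DF={n6}
  n6: DF=∅
  n7: DF=∅

φ for q: defs {n1,n2,n3}
  DF⁺ = {n1,n6}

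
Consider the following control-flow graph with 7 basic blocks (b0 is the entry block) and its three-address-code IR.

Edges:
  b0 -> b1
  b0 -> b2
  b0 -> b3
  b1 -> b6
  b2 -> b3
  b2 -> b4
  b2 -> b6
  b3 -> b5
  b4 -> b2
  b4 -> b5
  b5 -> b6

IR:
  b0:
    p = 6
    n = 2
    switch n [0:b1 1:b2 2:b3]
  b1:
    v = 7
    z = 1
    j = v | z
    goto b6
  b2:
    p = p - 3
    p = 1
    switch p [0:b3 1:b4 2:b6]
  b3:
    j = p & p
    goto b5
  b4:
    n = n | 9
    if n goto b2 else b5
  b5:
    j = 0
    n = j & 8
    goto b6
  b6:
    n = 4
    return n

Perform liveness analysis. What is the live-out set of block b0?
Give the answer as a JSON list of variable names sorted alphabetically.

def/use:
  b0: {n,p} / ∅
  b1: {j,v,z} / ∅
  b2: {p} / {p}
  b3: {j} / {p}
  b4: {n} / {n}
  b5: {j,n} / ∅
  b6: {n} / ∅

Backward fixpoint:
  b0 li=∅ lo={n,p}
  b1 li=∅ lo=∅
  b2 li={n,p} lo={n,p}
  b3 li={p} lo=∅
  b4 li={n,p} lo={n,p}
  b5 li=∅ lo=∅
  b6 li=∅ lo=∅

live-out(b0) = ["n", "p"]

Answer: ["n", "p"]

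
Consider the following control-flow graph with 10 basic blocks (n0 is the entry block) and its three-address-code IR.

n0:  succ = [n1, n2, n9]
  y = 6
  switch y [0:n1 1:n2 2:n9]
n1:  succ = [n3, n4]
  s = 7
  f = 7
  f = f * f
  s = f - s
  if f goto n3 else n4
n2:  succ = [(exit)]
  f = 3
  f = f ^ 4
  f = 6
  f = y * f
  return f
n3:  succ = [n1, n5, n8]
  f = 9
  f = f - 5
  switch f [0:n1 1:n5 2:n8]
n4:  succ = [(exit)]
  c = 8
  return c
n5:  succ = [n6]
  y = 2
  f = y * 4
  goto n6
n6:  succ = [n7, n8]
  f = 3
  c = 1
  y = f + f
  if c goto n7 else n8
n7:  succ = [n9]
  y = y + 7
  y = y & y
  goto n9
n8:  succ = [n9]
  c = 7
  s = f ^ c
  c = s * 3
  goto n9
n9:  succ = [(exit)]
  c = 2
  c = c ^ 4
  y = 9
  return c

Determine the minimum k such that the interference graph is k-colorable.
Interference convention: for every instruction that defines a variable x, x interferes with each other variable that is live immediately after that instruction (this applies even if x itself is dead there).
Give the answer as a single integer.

Answer: 3

Working:
Per-block:
  n0 def {y} use ∅
  n1 def {f,s} use ∅
  n2 def {f} use {y}
  n3 def {f} use ∅
  n4 def {c} use ∅
  n5 def {f,y} use ∅
  n6 def {c,f,y} use ∅
  n7 def {y} use {y}
  n8 def {c,s} use {f}
  n9 def {c,y} use ∅

Backward fixpoint:
  live n0: ∅→{y}
  live n1: ∅→∅
  live n2: {y}→∅
  live n3: ∅→{f}
  live n4: ∅→∅
  live n5: ∅→∅
  live n6: ∅→{f,y}
  live n7: {y}→∅
  live n8: {f}→∅
  live n9: ∅→∅

Conflict graph:
  c↔{f,y}
  f↔{c,s,y}
  s↔{f}
  y↔{c,f}

Registers:
  lower bound: {c,f,y} mutually conflict ⇒ χ ≥ 3
  3-colouring: R0={f}  R1={c,s}  R2={y}
  χ = 3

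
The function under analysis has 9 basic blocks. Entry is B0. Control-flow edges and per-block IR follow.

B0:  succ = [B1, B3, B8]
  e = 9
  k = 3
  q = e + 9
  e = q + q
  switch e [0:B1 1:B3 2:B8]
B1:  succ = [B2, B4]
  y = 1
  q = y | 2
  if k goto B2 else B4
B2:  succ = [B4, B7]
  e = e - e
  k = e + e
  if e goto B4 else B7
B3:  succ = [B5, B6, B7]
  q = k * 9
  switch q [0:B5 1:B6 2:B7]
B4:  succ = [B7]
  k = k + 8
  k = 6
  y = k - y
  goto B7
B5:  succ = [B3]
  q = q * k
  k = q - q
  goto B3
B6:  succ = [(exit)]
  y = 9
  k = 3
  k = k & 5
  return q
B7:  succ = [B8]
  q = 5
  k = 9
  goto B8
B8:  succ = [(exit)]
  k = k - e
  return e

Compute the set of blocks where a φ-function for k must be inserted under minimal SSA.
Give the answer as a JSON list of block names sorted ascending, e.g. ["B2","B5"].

Answer: ["B3", "B4", "B7", "B8"]

Derivation:
idom tree: B1←B0 B2←B1 B3←B0 B4←B1 B5←B3 B6←B3 B7←B0 B8←B0
Join-block Dom:
  B3: preds {B0,B5}: {B0} ∩ {B0,B3,B5} = {B0}; idom=B0
  B4: preds {B1,B2}: {B0,B1} ∩ {B0,B1,B2} = {B0,B1}; idom=B1
  B7: preds {B2,B3,B4}: {B0,B1,B2} ∩ {B0,B3} ∩ {B0,B1,B4} = {B0}; idom=B0
  B8: preds {B0,B7}: {B0} ∩ {B0,B7} = {B0}; idom=B0

Frontier:
  join B3 pred B0: · stop@B0
  join B3 pred B5: B5→B3 stop@B0
  join B4 pred B1: · stop@B1
  join B4 pred B2: B2 stop@B1
  join B7 pred B2: B2→B1 stop@B0
  join B7 pred B3: B3 stop@B0
  join B7 pred B4: B4→B1 stop@B0
  join B8 pred B0: · stop@B0
  join B8 pred B7: B7 stop@B0
  DF(B0)=∅
  DF(B1)={B7}
  DF(B2)={B4,B7}
  DF(B3)={B3,B7}
  DF(B4)={B7}
  DF(B5)={B3}
  DF(B6)=∅
  DF(B7)={B8}
  DF(B8)=∅

φ for k: defs {B0,B2,B4,B5,B6,B7,B8}
  DF⁺ = {B3,B4,B7,B8}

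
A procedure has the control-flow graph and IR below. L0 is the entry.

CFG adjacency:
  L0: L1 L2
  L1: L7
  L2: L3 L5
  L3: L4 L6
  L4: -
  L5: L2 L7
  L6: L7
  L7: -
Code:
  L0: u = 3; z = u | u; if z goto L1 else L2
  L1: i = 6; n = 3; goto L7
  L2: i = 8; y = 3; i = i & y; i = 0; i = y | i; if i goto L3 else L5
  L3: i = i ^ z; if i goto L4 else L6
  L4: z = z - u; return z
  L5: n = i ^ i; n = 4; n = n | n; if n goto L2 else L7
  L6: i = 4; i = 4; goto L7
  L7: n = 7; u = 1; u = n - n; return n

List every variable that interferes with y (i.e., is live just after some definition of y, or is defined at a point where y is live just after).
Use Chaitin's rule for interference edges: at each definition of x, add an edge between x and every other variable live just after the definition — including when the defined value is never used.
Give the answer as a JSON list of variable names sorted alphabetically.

Per-block:
  L0: {u,z} / ∅
  L1: {i,n} / ∅
  L2: {i,y} / ∅
  L3: {i} / {i,z}
  L4: {z} / {u,z}
  L5: {n} / {i}
  L6: {i} / ∅
  L7: {n,u} / ∅

Liveness:
  L0: in=∅ out={u,z}
  L1: in=∅ out=∅
  L2: in={u,z} out={i,u,z}
  L3: in={i,u,z} out={u,z}
  L4: in={u,z} out=∅
  L5: in={i,u,z} out={u,z}
  L6: in=∅ out=∅
  L7: in=∅ out=∅

Conflict graph:
  i↔{u,y,z}
  n↔{u,z}
  u↔{i,n,y,z}
  y↔{i,u,z}
  z↔{i,n,u,y}

N(y) = ["i", "u", "z"]

Answer: ["i", "u", "z"]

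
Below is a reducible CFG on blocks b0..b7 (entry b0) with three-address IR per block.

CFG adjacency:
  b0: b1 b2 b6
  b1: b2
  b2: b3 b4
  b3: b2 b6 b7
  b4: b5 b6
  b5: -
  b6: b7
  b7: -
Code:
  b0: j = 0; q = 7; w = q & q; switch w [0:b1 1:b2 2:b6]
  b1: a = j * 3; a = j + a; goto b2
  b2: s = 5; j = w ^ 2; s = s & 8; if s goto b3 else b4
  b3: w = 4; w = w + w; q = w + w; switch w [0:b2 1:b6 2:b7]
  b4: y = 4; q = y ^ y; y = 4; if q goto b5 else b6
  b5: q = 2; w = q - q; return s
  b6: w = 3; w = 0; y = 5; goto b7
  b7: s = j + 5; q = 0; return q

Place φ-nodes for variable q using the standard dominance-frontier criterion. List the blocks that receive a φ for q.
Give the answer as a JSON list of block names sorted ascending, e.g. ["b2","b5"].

idom tree: b1←b0 b2←b0 b3←b2 b4←b2 b5←b4 b6←b0 b7←b0
Dom∩ at merges:
  b2: preds {b0,b1,b3}: {b0} ∩ {b0,b1} ∩ {b0,b2,b3} = {b0}; idom=b0
  b6: preds {b0,b3,b4}: {b0} ∩ {b0,b2,b3} ∩ {b0,b2,b4} = {b0}; idom=b0
  b7: preds {b3,b6}: {b0,b2,b3} ∩ {b0,b6} = {b0}; idom=b0

DF derivation:
  b2←b0: walk · to b0
  b2←b1: walk b1 to b0
  b2←b3: walk b3→b2 to b0
  b6←b0: walk · to b0
  b6←b3: walk b3→b2 to b0
  b6←b4: walk b4→b2 to b0
  b7←b3: walk b3→b2 to b0
  b7←b6: walk b6 to b0
  DF(b0)=∅
  DF(b1)={b2}
  DF(b2)={b2,b6,b7}
  DF(b3)={b2,b6,b7}
  DF(b4)={b6}
  DF(b5)=∅
  DF(b6)={b7}
  DF(b7)=∅

φ for q: defs {b0,b3,b4,b5,b7}
  DF⁺ = {b2,b6,b7}

Answer: ["b2", "b6", "b7"]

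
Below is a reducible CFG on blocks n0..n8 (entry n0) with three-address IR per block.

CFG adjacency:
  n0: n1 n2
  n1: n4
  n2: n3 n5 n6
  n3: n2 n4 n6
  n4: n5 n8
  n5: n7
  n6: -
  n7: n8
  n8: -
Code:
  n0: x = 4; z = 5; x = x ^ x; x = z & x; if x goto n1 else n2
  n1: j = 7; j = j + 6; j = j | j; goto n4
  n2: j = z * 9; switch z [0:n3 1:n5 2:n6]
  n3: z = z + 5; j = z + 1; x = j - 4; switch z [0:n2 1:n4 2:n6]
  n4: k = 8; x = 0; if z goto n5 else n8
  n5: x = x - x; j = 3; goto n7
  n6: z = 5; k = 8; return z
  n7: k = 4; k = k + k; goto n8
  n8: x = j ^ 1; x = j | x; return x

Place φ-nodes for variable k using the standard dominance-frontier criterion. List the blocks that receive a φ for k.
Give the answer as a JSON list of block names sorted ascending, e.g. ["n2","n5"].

idom tree: n1←n0 n2←n0 n3←n2 n4←n0 n5←n0 n6←n2 n7←n5 n8←n0
Dom at joins:
  n2: preds {n0,n3}: {n0} ∩ {n0,n2,n3} = {n0}; idom=n0
  n4: preds {n1,n3}: {n0,n1} ∩ {n0,n2,n3} = {n0}; idom=n0
  n5: preds {n2,n4}: {n0,n2} ∩ {n0,n4} = {n0}; idom=n0
  n6: preds {n2,n3}: {n0,n2} ∩ {n0,n2,n3} = {n0,n2}; idom=n2
  n8: preds {n4,n7}: {n0,n4} ∩ {n0,n5,n7} = {n0}; idom=n0

DF walk-up:
  join n2 pred n0: · stop@n0
  join n2 pred n3: n3→n2 stop@n0
  join n4 pred n1: n1 stop@n0
  join n4 pred n3: n3→n2 stop@n0
  join n5 pred n2: n2 stop@n0
  join n5 pred n4: n4 stop@n0
  join n6 pred n2: · stop@n2
  join n6 pred n3: n3 stop@n2
  join n8 pred n4: n4 stop@n0
  join n8 pred n7: n7→n5 stop@n0
  n0: DF=∅
  n1: DF={n4}
  n2: DF={n2,n4,n5}
  n3: DF={n2,n4,n6}
  n4: DF={n5,n8}
  n5: DF={n8}
  n6: DF=∅
  n7: DF={n8}
  n8: DF=∅

φ for k: defs {n4,n6,n7}
  DF⁺ = {n5,n8}

Answer: ["n5", "n8"]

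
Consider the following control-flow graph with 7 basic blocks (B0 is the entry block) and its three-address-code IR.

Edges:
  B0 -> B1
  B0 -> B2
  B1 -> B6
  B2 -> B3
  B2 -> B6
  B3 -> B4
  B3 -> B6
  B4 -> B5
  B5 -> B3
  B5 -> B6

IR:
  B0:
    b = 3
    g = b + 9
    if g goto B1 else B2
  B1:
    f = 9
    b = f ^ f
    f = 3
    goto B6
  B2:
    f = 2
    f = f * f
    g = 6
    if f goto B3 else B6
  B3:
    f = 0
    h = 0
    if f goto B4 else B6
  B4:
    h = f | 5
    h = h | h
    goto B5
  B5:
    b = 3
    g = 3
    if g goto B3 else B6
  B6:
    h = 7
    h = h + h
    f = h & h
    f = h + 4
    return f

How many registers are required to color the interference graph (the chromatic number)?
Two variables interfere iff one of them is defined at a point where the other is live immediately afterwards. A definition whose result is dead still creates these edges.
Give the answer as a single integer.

Answer: 2

Derivation:
Block summaries:
  B0: {b,g} / ∅
  B1: {b,f} / ∅
  B2: {f,g} / ∅
  B3: {f,h} / ∅
  B4: {h} / {f}
  B5: {b,g} / ∅
  B6: {f,h} / ∅

Live sets:
  live B0: ∅→∅
  live B1: ∅→∅
  live B2: ∅→∅
  live B3: ∅→{f}
  live B4: {f}→∅
  live B5: ∅→∅
  live B6: ∅→∅

Interference:
  b — ∅
  f — {g,h}
  g — {f}
  h — {f}

Chromatic number:
  lower bound: {f,g} mutually conflict ⇒ χ ≥ 2
  assign b→r0 f→r0 g→r1 h→r1 — no edge inside a register ⇒ χ ≤ 2
  χ = 2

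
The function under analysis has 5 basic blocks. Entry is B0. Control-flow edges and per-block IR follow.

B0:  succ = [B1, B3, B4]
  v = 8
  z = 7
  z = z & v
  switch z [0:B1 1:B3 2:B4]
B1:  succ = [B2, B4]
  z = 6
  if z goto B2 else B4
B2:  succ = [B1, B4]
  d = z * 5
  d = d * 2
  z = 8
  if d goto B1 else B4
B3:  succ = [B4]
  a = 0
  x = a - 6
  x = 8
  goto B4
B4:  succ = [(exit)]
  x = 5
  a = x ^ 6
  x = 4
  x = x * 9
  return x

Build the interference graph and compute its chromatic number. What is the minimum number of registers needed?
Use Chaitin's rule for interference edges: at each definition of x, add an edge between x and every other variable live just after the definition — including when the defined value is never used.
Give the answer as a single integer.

Answer: 2

Derivation:
def/use:
  B0: {v,z} / ∅
  B1: {z} / ∅
  B2: {d,z} / {z}
  B3: {a,x} / ∅
  B4: {a,x} / ∅

Liveness:
  B0 li=∅ lo=∅
  B1 li=∅ lo={z}
  B2 li={z} lo=∅
  B3 li=∅ lo=∅
  B4 li=∅ lo=∅

Interfere edges:
  a↔∅
  d↔{z}
  v↔{z}
  x↔∅
  z↔{d,v}

Registers:
  {d,z} pairwise interfere (2-clique) ⇒ χ ≥ 2
  2-colouring: c0={a,x,z}  c1={d,v}
  χ = 2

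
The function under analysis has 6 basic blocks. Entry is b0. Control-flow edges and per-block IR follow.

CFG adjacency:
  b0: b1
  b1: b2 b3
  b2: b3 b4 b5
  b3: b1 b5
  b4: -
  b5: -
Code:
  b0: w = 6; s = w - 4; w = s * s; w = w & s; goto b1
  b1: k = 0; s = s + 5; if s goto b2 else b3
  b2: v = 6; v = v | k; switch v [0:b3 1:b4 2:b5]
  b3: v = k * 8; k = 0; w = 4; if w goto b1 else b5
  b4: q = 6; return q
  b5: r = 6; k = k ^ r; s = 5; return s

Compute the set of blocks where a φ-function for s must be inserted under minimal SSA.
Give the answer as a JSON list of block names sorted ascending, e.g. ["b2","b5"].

idom tree: b1←b0 b2←b1 b3←b1 b4←b2 b5←b1
Join-block Dom:
  b1: preds {b0,b3}: {b0} ∩ {b0,b1,b3} = {b0}; idom=b0
  b3: preds {b1,b2}: {b0,b1} ∩ {b0,b1,b2} = {b0,b1}; idom=b1
  b5: preds {b2,b3}: {b0,b1,b2} ∩ {b0,b1,b3} = {b0,b1}; idom=b1

Frontier:
  b1←b0: walk · to b0
  b1←b3: walk b3→b1 to b0
  b3←b1: walk · to b1
  b3←b2: walk b2 to b1
  b5←b2: walk b2 to b1
  b5←b3: walk b3 to b1
  DF(b0)=∅
  DF(b1)={b1}
  DF(b2)={b3,b5}
  DF(b3)={b1,b5}
  DF(b4)=∅
  DF(b5)=∅

φ for s: defs {b0,b1,b5}
  DF⁺ = {b1}

Answer: ["b1"]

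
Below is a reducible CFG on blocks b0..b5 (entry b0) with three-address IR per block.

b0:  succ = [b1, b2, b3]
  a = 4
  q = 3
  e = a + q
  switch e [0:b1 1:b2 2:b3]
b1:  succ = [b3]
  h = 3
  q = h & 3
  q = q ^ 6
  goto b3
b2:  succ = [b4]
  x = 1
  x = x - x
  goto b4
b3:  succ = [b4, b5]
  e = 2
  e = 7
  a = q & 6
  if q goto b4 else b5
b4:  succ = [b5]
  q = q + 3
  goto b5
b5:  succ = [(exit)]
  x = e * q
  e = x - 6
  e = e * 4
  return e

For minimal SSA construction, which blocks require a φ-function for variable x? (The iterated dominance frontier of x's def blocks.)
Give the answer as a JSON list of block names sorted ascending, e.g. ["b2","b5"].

Answer: ["b4", "b5"]

Working:
idom tree: b1←b0 b2←b0 b3←b0 b4←b0 b5←b0
Dom at joins:
  b3: preds {b0,b1}: {b0} ∩ {b0,b1} = {b0}; idom=b0
  b4: preds {b2,b3}: {b0,b2} ∩ {b0,b3} = {b0}; idom=b0
  b5: preds {b3,b4}: {b0,b3} ∩ {b0,b4} = {b0}; idom=b0

DF derivation:
  join b3 pred b0: · stop@b0
  join b3 pred b1: b1 stop@b0
  join b4 pred b2: b2 stop@b0
  join b4 pred b3: b3 stop@b0
  join b5 pred b3: b3 stop@b0
  join b5 pred b4: b4 stop@b0
  b0: DF=∅
  b1: DF={b3}
  b2: DF={b4}
  b3: DF={b4,b5}
  b4: DF={b5}
  b5: DF=∅

φ for x: defs {b2,b5}
  DF⁺ = {b4,b5}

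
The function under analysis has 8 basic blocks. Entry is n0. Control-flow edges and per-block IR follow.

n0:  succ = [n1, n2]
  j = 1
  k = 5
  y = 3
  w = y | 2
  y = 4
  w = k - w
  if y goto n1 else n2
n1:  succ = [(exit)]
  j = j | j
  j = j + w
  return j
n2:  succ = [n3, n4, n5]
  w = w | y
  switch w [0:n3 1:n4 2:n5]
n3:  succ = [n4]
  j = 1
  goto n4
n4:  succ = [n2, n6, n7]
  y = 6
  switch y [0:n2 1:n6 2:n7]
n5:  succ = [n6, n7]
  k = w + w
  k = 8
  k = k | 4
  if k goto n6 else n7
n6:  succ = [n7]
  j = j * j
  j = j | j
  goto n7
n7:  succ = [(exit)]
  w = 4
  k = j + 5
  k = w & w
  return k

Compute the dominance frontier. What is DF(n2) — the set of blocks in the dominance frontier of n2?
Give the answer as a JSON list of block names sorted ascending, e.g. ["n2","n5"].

idom tree: n1←n0 n2←n0 n3←n2 n4←n2 n5←n2 n6←n2 n7←n2
Join-block Dom:
  n2: preds {n0,n4}: {n0} ∩ {n0,n2,n4} = {n0}; idom=n0
  n4: preds {n2,n3}: {n0,n2} ∩ {n0,n2,n3} = {n0,n2}; idom=n2
  n6: preds {n4,n5}: {n0,n2,n4} ∩ {n0,n2,n5} = {n0,n2}; idom=n2
  n7: preds {n4,n5,n6}: {n0,n2,n4} ∩ {n0,n2,n5} ∩ {n0,n2,n6} = {n0,n2}; idom=n2

DF walk-up:
  join n2 pred n0: · stop@n0
  join n2 pred n4: n4→n2 stop@n0
  join n4 pred n2: · stop@n2
  join n4 pred n3: n3 stop@n2
  join n6 pred n4: n4 stop@n2
  join n6 pred n5: n5 stop@n2
  join n7 pred n4: n4 stop@n2
  join n7 pred n5: n5 stop@n2
  join n7 pred n6: n6 stop@n2
  n0 → ∅
  n1 → ∅
  n2 → {n2}
  n3 → {n4}
  n4 → {n2,n6,n7}
  n5 → {n6,n7}
  n6 → {n7}
  n7 → ∅

DF(n2) = ["n2"]

Answer: ["n2"]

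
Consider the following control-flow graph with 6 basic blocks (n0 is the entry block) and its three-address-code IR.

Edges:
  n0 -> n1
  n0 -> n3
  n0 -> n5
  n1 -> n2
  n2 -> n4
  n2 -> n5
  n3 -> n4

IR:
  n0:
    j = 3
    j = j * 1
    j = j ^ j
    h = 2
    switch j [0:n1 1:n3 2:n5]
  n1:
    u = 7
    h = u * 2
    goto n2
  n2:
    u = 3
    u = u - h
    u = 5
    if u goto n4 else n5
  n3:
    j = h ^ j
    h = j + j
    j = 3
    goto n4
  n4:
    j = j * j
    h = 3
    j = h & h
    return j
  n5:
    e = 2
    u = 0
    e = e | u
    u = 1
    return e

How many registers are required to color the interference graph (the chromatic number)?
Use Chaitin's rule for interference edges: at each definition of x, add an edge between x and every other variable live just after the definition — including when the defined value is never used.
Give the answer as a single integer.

Answer: 3

Derivation:
def/use:
  n0 def {h,j} use ∅
  n1 def {h,u} use ∅
  n2 def {u} use {h}
  n3 def {h,j} use {h,j}
  n4 def {h,j} use {j}
  n5 def {e,u} use ∅

Backward fixpoint:
  n0: in=∅ out={h,j}
  n1: in={j} out={h,j}
  n2: in={h,j} out={j}
  n3: in={h,j} out={j}
  n4: in={j} out=∅
  n5: in=∅ out=∅

Interfere edges:
  e — {u}
  h — {j,u}
  j — {h,u}
  u — {e,h,j}

Registers:
  lower bound: {h,j,u} mutually conflict ⇒ χ ≥ 3
  3-colouring: c0={u}  c1={e,h}  c2={j}
  χ = 3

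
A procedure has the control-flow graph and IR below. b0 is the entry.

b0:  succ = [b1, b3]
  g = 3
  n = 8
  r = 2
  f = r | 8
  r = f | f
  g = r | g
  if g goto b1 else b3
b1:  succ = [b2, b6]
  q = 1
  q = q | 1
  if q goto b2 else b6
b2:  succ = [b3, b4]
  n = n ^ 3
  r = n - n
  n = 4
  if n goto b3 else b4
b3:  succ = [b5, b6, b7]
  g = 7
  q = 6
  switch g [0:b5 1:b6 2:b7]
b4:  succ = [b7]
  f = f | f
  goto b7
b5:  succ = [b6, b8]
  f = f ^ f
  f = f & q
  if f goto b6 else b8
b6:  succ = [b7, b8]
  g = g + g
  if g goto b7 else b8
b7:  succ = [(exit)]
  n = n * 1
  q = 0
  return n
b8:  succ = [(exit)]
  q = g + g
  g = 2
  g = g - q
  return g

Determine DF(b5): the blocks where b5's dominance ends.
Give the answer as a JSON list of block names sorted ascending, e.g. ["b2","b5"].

idom tree: b1←b0 b2←b1 b3←b0 b4←b2 b5←b3 b6←b0 b7←b0 b8←b0
Dom∩ at merges:
  b3: preds {b0,b2}: {b0} ∩ {b0,b1,b2} = {b0}; idom=b0
  b6: preds {b1,b3,b5}: {b0,b1} ∩ {b0,b3} ∩ {b0,b3,b5} = {b0}; idom=b0
  b7: preds {b3,b4,b6}: {b0,b3} ∩ {b0,b1,b2,b4} ∩ {b0,b6} = {b0}; idom=b0
  b8: preds {b5,b6}: {b0,b3,b5} ∩ {b0,b6} = {b0}; idom=b0

DF derivation:
  join b3 pred b0: · stop@b0
  join b3 pred b2: b2→b1 stop@b0
  join b6 pred b1: b1 stop@b0
  join b6 pred b3: b3 stop@b0
  join b6 pred b5: b5→b3 stop@b0
  join b7 pred b3: b3 stop@b0
  join b7 pred b4: b4→b2→b1 stop@b0
  join b7 pred b6: b6 stop@b0
  join b8 pred b5: b5→b3 stop@b0
  join b8 pred b6: b6 stop@b0
  DF(b0)=∅
  DF(b1)={b3,b6,b7}
  DF(b2)={b3,b7}
  DF(b3)={b6,b7,b8}
  DF(b4)={b7}
  DF(b5)={b6,b8}
  DF(b6)={b7,b8}
  DF(b7)=∅
  DF(b8)=∅

DF(b5) = ["b6", "b8"]

Answer: ["b6", "b8"]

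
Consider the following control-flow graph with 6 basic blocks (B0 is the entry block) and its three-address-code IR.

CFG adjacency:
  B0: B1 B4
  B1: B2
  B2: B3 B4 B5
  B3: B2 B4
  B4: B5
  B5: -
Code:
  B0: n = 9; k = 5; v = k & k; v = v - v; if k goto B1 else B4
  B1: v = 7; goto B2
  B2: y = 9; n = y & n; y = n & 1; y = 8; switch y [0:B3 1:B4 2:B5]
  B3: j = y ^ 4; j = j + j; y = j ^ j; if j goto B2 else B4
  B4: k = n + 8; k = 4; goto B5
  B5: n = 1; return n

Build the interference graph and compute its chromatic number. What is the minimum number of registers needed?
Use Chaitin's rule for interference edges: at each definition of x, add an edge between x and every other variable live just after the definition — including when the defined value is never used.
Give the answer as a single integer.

Per-block:
  B0 def {k,n,v} use ∅
  B1 def {v} use ∅
  B2 def {n,y} use {n}
  B3 def {j,y} use {y}
  B4 def {k} use {n}
  B5 def {n} use ∅

Live sets:
  B0 li=∅ lo={n}
  B1 li={n} lo={n}
  B2 li={n} lo={n,y}
  B3 li={n,y} lo={n}
  B4 li={n} lo=∅
  B5 li=∅ lo=∅

Conflict graph:
  j: {n,y}
  k: {n,v}
  n: {j,k,v,y}
  v: {k,n}
  y: {j,n}

Colouring:
  {j,n,y} pairwise interfere (3-clique) ⇒ χ ≥ 3
  assign j→r1 k→r1 n→r0 v→r2 y→r2 — no edge inside a register ⇒ χ ≤ 3
  χ = 3

Answer: 3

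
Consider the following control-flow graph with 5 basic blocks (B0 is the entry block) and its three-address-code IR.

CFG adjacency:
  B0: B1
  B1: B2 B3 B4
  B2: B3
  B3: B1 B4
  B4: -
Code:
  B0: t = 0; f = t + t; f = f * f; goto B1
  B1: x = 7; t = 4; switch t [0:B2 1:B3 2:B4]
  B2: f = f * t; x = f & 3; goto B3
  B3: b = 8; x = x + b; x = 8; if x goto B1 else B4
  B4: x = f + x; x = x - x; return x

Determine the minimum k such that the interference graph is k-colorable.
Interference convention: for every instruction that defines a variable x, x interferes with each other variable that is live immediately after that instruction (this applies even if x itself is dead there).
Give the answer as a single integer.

Block summaries:
  B0 def {f,t} use ∅
  B1 def {t,x} use ∅
  B2 def {f,x} use {f,t}
  B3 def {b,x} use {x}
  B4 def {x} use {f,x}

Live sets:
  B0: in=∅ out={f}
  B1: in={f} out={f,t,x}
  B2: in={f,t} out={f,x}
  B3: in={f,x} out={f,x}
  B4: in={f,x} out=∅

Interference:
  b↔{f,x}
  f↔{b,t,x}
  t↔{f,x}
  x↔{b,f,t}

Chromatic number:
  clique {b,f,x} ⇒ need ≥ 3
  assign b→c2 f→c0 t→c2 x→c1 — no edge inside a register ⇒ χ ≤ 3
  χ = 3

Answer: 3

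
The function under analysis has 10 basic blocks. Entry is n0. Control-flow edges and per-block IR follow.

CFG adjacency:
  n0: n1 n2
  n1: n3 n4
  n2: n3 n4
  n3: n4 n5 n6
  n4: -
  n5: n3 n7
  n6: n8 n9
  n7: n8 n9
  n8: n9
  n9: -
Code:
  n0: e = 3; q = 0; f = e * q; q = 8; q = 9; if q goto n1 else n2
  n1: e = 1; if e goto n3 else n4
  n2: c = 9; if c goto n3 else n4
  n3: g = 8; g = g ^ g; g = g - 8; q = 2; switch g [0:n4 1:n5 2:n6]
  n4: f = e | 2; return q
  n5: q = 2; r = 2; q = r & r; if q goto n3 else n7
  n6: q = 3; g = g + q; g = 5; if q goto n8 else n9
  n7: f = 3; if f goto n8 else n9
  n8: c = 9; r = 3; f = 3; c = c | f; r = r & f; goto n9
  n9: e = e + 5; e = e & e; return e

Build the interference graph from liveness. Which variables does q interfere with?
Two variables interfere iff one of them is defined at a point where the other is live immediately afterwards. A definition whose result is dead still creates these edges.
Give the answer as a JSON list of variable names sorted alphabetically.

Per-block:
  n0: def={e,f,q} ue=∅
  n1: def={e} ue=∅
  n2: def={c} ue=∅
  n3: def={g,q} ue=∅
  n4: def={f} ue={e,q}
  n5: def={q,r} ue=∅
  n6: def={g,q} ue={g}
  n7: def={f} ue=∅
  n8: def={c,f,r} ue=∅
  n9: def={e} ue={e}

Live sets:
  n0 li=∅ lo={e,q}
  n1 li={q} lo={e,q}
  n2 li={e,q} lo={e,q}
  n3 li={e} lo={e,g,q}
  n4 li={e,q} lo=∅
  n5 li={e} lo={e}
  n6 li={e,g} lo={e}
  n7 li={e} lo={e}
  n8 li={e} lo={e}
  n9 li={e} lo=∅

Conflict graph:
  c: {e,f,q,r}
  e: {c,f,g,q,r}
  f: {c,e,q,r}
  g: {e,q}
  q: {c,e,f,g}
  r: {c,e,f}

N(q) = ["c", "e", "f", "g"]

Answer: ["c", "e", "f", "g"]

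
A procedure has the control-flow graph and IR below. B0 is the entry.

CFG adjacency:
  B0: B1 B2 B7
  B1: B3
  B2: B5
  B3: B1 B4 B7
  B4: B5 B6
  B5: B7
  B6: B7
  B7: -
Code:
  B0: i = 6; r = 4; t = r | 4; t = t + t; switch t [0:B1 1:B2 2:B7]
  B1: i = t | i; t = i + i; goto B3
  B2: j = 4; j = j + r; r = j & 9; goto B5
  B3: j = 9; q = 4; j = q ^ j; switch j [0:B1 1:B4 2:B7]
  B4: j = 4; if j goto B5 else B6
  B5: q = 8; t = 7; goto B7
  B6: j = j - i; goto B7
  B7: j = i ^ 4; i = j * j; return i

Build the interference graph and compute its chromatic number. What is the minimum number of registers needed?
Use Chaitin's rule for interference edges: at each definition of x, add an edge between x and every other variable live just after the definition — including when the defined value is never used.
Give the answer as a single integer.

Answer: 4

Derivation:
def/use:
  B0: def={i,r,t} ue=∅
  B1: def={i,t} ue={i,t}
  B2: def={j,r} ue={r}
  B3: def={j,q} ue=∅
  B4: def={j} ue=∅
  B5: def={q,t} ue=∅
  B6: def={j} ue={i,j}
  B7: def={i,j} ue={i}

Liveness:
  B0: in=∅ out={i,r,t}
  B1: in={i,t} out={i,t}
  B2: in={i,r} out={i}
  B3: in={i,t} out={i,t}
  B4: in={i} out={i,j}
  B5: in={i} out={i}
  B6: in={i,j} out={i}
  B7: in={i} out=∅

Interfere edges:
  i: {j,q,r,t}
  j: {i,q,r,t}
  q: {i,j,t}
  r: {i,j,t}
  t: {i,j,q,r}

Chromatic number:
  lower bound: {i,j,q,t} mutually conflict ⇒ χ ≥ 4
  4-colouring: R0={i}  R1={j}  R2={t}  R3={q,r}
  χ = 4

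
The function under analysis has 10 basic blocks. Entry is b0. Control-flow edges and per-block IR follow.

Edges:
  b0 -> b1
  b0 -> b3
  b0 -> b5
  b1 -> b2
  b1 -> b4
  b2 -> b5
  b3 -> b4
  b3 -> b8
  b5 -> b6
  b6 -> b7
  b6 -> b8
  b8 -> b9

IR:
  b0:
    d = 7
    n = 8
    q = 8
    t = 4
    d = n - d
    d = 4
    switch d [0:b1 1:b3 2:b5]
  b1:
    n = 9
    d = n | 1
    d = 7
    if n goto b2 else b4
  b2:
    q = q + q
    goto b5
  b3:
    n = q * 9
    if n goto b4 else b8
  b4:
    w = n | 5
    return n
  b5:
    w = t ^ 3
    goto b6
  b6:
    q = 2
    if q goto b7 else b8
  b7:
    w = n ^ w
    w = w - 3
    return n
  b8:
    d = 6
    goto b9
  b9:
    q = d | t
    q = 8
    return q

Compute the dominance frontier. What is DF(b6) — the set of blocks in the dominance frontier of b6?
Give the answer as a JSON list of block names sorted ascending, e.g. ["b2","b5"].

idom tree: b1←b0 b2←b1 b3←b0 b4←b0 b5←b0 b6←b5 b7←b6 b8←b0 b9←b8
Dom∩ at merges:
  b4: preds {b1,b3}: {b0,b1} ∩ {b0,b3} = {b0}; idom=b0
  b5: preds {b0,b2}: {b0} ∩ {b0,b1,b2} = {b0}; idom=b0
  b8: preds {b3,b6}: {b0,b3} ∩ {b0,b5,b6} = {b0}; idom=b0

DF derivation:
  join b4 pred b1: b1 stop@b0
  join b4 pred b3: b3 stop@b0
  join b5 pred b0: · stop@b0
  join b5 pred b2: b2→b1 stop@b0
  join b8 pred b3: b3 stop@b0
  join b8 pred b6: b6→b5 stop@b0
  b0 → ∅
  b1 → {b4,b5}
  b2 → {b5}
  b3 → {b4,b8}
  b4 → ∅
  b5 → {b8}
  b6 → {b8}
  b7 → ∅
  b8 → ∅
  b9 → ∅

DF(b6) = ["b8"]

Answer: ["b8"]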